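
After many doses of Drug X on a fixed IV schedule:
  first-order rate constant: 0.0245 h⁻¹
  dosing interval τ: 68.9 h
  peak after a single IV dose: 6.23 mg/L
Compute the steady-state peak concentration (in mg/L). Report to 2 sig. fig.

7.6 mg/L

e^(−kτ) = e^(−0.02450 × 68.9) = 0.1849
Accumulation ratio R = 1 / (1 − e^(−kτ)) = 1 / (1 − 0.1849) = 1.227
Steady-state peak = C₀ × R = 6.23 × 1.227 = 7.644 mg/L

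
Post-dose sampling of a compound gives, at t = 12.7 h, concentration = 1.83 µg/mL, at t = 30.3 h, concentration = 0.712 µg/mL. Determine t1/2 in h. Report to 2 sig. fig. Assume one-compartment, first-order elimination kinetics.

k = ln(C₁/C₂) / (t₂ − t₁) = ln(1.83/0.712) / (30.3 − 12.7)
  = 0.9440 / 17.60 = 0.05364 h⁻¹
t½ = ln2 / k = 0.693147 / 0.05364 = 12.92 h

13 h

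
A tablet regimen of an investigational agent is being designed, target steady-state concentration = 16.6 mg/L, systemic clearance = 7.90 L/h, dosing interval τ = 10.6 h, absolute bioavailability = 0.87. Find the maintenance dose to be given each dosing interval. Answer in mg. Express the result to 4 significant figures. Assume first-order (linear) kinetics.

1598 mg

At steady state, F × (Dose/τ) = Css × CL.
Dose = Css × CL × τ / F = 16.6 × 7.900 × 10.6 / 0.87 = 1598 mg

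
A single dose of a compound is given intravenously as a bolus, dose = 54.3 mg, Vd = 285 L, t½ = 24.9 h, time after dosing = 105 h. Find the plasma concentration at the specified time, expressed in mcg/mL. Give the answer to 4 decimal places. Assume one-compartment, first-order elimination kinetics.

0.0102 mcg/mL

C₀ = Dose / Vd = 54.30 / 285 = 0.1905 mg/L
k = ln2 / t½ = 0.693147 / 24.9 = 0.02784 h⁻¹
C = C₀ · e^(−k·t) = 0.1905 × e^(−0.02784 × 105)
  = 0.1905 × 0.05376 = 0.01024 mg/L
(0.01024 mg/L = 0.01024 mcg/mL)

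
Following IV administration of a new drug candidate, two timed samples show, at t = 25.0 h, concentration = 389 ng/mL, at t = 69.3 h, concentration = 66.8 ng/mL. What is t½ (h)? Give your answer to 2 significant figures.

17 h

k = ln(C₁/C₂) / (t₂ − t₁) = ln(389/66.8) / (69.3 − 25.0)
  = 1.762 / 44.30 = 0.03977 h⁻¹
t½ = ln2 / k = 0.693147 / 0.03977 = 17.43 h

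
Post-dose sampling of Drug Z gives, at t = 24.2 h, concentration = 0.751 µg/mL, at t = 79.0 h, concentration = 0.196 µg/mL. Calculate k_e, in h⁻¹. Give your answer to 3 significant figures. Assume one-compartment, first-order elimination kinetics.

k = ln(C₁/C₂) / (t₂ − t₁) = ln(0.751/0.196) / (79.0 − 24.2)
  = 1.343 / 54.80 = 0.02451 h⁻¹

0.0245 h⁻¹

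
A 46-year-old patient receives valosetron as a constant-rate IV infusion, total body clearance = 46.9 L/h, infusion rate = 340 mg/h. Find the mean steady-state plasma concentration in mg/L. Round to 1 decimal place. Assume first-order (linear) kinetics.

7.2 mg/L

At steady state Css = R₀ / CL = 340 / 46.90 = 7.249 mg/L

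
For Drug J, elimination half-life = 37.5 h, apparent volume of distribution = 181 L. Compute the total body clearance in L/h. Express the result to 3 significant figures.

k = ln2 / t½ = 0.693147 / 37.5 = 0.01848 h⁻¹
CL = k × Vd = 0.01848 × 181 = 3.345 L/h

3.35 L/h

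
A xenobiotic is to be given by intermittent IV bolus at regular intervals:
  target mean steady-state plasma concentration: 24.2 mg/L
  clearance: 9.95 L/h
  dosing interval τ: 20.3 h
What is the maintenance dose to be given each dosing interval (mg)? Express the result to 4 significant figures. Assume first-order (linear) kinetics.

4888 mg

At steady state, Dose/τ = Css × CL.
Dose = Css × CL × τ = 24.2 × 9.950 × 20.3 = 4888 mg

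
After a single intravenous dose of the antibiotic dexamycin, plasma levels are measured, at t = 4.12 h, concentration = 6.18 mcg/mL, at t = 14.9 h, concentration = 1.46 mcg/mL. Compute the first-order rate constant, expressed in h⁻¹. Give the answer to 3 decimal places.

k = ln(C₁/C₂) / (t₂ − t₁) = ln(6.18/1.46) / (14.9 − 4.12)
  = 1.443 / 10.78 = 0.1339 h⁻¹

0.134 h⁻¹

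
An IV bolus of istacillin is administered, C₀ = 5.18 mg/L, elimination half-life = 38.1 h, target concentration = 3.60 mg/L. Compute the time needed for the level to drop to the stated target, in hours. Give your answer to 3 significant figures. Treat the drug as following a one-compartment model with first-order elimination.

k = ln2 / t½ = 0.693147 / 38.1 = 0.01819 h⁻¹
t = ln(C₀ / C) / k = ln(5.180 / 3.60) / 0.01819
  = ln(1.439) / 0.01819 = 0.3639 / 0.01819 = 20.01 h

20.0 h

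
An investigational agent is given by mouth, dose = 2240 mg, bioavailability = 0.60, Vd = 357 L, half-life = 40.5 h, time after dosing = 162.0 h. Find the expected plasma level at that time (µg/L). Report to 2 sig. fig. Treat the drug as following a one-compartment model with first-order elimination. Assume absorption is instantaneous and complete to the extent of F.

240 µg/L

Amount reaching circulation = F × Dose = 0.60 × 2240 = 1344 mg
C₀ = F·Dose / Vd = 1344 / 357 = 3.765 mg/L
k = ln2 / t½ = 0.693147 / 40.5 = 0.01711 h⁻¹
t / t½ = 162.0 / 40.5 = 4 half-lives
C = C₀ × (1/2)^4 = 3.765 × 0.06250 = 0.2353 mg/L
Convert: 0.2353 mg/L × 1000 = 235.3 µg/L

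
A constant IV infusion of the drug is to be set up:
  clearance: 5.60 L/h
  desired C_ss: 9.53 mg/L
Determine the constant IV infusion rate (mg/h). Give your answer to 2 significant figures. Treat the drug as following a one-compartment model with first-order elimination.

At steady state, infusion rate R₀ = Css × CL = 9.53 × 5.600 = 53.37 mg/h

53 mg/h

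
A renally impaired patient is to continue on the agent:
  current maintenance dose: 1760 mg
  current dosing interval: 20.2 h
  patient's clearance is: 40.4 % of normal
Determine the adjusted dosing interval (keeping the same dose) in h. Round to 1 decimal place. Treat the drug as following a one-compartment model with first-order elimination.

To keep the same average steady-state level, dosing rate must scale with clearance.
CL ratio = 40.4 / 100 = 0.4040
New interval (same dose) = 20.2 / 0.4040 = 50.00 h

50.0 h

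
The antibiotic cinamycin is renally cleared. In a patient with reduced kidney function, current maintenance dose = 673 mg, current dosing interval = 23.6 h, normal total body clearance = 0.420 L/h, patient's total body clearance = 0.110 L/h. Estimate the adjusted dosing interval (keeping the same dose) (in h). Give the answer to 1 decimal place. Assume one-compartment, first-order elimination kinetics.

90.1 h

To keep the same average steady-state level, dosing rate must scale with clearance.
CL ratio = 0.110 / 0.420 = 0.2619
New interval (same dose) = 23.6 / 0.2619 = 90.11 h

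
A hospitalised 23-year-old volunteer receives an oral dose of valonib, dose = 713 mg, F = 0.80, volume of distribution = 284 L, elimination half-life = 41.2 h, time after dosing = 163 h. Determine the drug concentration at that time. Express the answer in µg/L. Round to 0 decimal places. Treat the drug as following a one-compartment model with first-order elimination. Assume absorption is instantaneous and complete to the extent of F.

Amount reaching circulation = F × Dose = 0.80 × 713.0 = 570.4 mg
C₀ = F·Dose / Vd = 570.4 / 284 = 2.008 mg/L
k = ln2 / t½ = 0.693147 / 41.2 = 0.01682 h⁻¹
C = C₀ · e^(−k·t) = 2.008 × e^(−0.01682 × 163)
  = 2.008 × 0.06446 = 0.1294 mg/L
Convert: 0.1294 mg/L × 1000 = 129.4 µg/L

129 µg/L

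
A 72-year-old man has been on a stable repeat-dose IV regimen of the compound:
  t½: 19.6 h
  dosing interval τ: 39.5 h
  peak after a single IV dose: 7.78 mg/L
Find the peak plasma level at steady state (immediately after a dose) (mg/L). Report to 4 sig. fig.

k = ln2 / t½ = 0.693147 / 19.6 = 0.03536 h⁻¹
e^(−kτ) = e^(−0.03536 × 39.5) = 0.2474
Accumulation ratio R = 1 / (1 − e^(−kτ)) = 1 / (1 − 0.2474) = 1.329
Steady-state peak = C₀ × R = 7.78 × 1.329 = 10.34 mg/L

10.34 mg/L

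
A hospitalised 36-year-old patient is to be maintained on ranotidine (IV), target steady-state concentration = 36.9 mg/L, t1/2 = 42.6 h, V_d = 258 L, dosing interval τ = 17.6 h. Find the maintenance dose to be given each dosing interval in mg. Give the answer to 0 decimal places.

k = ln2 / t½ = 0.693147 / 42.6 = 0.01627 h⁻¹
CL = k × Vd = 0.01627 × 258 = 4.198 L/h
At steady state, Dose/τ = Css × CL.
Dose = Css × CL × τ = 36.9 × 4.198 × 17.6 = 2726 mg

2726 mg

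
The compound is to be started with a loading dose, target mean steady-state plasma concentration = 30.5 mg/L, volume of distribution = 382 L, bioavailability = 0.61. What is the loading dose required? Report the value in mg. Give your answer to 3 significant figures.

LD = Css × Vd / F = 30.5 × 382 / 0.61 = 19100 mg

19100 mg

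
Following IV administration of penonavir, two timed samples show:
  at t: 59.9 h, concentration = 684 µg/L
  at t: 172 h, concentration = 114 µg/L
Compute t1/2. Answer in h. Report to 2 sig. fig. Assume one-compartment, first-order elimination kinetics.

43 h

k = ln(C₁/C₂) / (t₂ − t₁) = ln(684/114) / (172 − 59.9)
  = 1.792 / 112.1 = 0.01599 h⁻¹
t½ = ln2 / k = 0.693147 / 0.01599 = 43.35 h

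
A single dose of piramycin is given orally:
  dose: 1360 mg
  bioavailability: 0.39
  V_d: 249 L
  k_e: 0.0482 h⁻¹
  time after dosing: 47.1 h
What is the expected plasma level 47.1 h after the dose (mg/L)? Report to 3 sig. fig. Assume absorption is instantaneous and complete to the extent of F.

Amount reaching circulation = F × Dose = 0.39 × 1360 = 530.4 mg
C₀ = F·Dose / Vd = 530.4 / 249 = 2.130 mg/L
C = C₀ · e^(−k·t) = 2.130 × e^(−0.04820 × 47.1)
  = 2.130 × 0.1033 = 0.2200 mg/L

0.220 mg/L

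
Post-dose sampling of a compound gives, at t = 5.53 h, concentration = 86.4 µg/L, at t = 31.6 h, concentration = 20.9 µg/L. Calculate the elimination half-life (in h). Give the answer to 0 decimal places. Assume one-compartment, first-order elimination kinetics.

k = ln(C₁/C₂) / (t₂ − t₁) = ln(86.4/20.9) / (31.6 − 5.53)
  = 1.419 / 26.07 = 0.05443 h⁻¹
t½ = ln2 / k = 0.693147 / 0.05443 = 12.73 h

13 h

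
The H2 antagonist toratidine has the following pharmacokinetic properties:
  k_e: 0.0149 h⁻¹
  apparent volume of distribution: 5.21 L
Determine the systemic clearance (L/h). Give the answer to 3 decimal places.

0.078 L/h

CL = k × Vd = 0.0149 × 5.21 = 0.07763 L/h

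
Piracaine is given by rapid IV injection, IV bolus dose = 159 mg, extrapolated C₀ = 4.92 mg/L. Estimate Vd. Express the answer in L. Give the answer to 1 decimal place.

Vd = Dose / C₀ = 159.0 / 4.92 = 32.32 L

32.3 L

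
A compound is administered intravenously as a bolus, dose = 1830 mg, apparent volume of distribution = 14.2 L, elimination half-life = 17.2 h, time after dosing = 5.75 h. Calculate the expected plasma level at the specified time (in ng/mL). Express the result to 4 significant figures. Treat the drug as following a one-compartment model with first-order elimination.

C₀ = Dose / Vd = 1830 / 14.2 = 128.9 mg/L
k = ln2 / t½ = 0.693147 / 17.2 = 0.04030 h⁻¹
C = C₀ · e^(−k·t) = 128.9 × e^(−0.04030 × 5.75)
  = 128.9 × 0.7932 = 102.2 mg/L
Convert: 102.2 mg/L × 1000 = 102200 ng/mL

102200 ng/mL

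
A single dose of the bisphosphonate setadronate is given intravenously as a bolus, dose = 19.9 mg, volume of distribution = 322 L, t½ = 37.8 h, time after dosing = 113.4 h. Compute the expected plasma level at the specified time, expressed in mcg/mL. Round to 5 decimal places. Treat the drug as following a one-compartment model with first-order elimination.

C₀ = Dose / Vd = 19.90 / 322 = 0.06180 mg/L
k = ln2 / t½ = 0.693147 / 37.8 = 0.01834 h⁻¹
t / t½ = 113.4 / 37.8 = 3 half-lives
C = C₀ × (1/2)^3 = 0.06180 × 0.1250 = 0.007725 mg/L
(0.007725 mg/L = 0.007725 mcg/mL)

0.00773 mcg/mL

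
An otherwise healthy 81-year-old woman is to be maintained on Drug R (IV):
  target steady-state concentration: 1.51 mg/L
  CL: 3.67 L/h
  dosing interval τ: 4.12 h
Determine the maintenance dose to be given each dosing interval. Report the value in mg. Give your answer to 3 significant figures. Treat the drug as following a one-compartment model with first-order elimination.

22.8 mg

At steady state, Dose/τ = Css × CL.
Dose = Css × CL × τ = 1.51 × 3.670 × 4.12 = 22.83 mg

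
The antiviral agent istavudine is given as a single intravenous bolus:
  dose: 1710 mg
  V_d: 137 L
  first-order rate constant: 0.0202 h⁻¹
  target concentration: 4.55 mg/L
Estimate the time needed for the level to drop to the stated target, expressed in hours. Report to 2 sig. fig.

C₀ = Dose / Vd = 1710 / 137 = 12.48 mg/L
t = ln(C₀ / C) / k = ln(12.48 / 4.55) / 0.02020
  = ln(2.743) / 0.02020 = 1.009 / 0.02020 = 49.95 h

50 h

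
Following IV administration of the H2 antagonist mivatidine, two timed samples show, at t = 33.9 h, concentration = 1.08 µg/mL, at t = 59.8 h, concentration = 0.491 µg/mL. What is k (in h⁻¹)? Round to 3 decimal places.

0.030 h⁻¹

k = ln(C₁/C₂) / (t₂ − t₁) = ln(1.08/0.491) / (59.8 − 33.9)
  = 0.7883 / 25.90 = 0.03044 h⁻¹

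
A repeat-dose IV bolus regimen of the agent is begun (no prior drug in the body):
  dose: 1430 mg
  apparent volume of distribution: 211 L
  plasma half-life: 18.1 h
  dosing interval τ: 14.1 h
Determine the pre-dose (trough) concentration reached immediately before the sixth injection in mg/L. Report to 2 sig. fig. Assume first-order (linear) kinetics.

8.8 mg/L

C₀ per dose = Dose / Vd = 1430 / 211 = 6.777 mg/L
k = ln2 / t½ = 0.693147 / 18.1 = 0.03830 h⁻¹
Fraction remaining after one interval: r = e^(−kτ) = e^(−0.03830 × 14.1) = 0.5827
Before dose 6, 5 doses have been given (aged 1τ, 2τ, 3τ, 4τ, 5τ).
C_trough = C₀ × (r + r² + … + r^5) = C₀ × r(1−r^5)/(1−r)
        = 6.777 × 0.5827 × (1 − 0.06718) / (1 − 0.5827) = 8.827 mg/L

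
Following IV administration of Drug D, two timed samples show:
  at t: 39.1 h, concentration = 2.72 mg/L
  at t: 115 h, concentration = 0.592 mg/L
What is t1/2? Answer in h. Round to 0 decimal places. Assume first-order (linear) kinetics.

35 h

k = ln(C₁/C₂) / (t₂ − t₁) = ln(2.72/0.592) / (115 − 39.1)
  = 1.525 / 75.90 = 0.02009 h⁻¹
t½ = ln2 / k = 0.693147 / 0.02009 = 34.50 h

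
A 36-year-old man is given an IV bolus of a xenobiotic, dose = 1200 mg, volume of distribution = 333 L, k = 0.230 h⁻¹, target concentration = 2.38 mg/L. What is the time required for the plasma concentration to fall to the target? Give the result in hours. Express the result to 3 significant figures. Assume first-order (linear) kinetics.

1.80 h

C₀ = Dose / Vd = 1200 / 333 = 3.604 mg/L
t = ln(C₀ / C) / k = ln(3.604 / 2.38) / 0.2300
  = ln(1.514) / 0.2300 = 0.4148 / 0.2300 = 1.803 h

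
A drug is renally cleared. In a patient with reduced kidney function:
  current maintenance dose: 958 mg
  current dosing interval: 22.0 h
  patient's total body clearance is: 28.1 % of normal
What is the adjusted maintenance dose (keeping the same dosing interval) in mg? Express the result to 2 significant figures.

270 mg

To keep the same average steady-state level, dosing rate must scale with clearance.
CL ratio = 28.1 / 100 = 0.2810
New dose (same interval) = 958 × 0.2810 = 269.2 mg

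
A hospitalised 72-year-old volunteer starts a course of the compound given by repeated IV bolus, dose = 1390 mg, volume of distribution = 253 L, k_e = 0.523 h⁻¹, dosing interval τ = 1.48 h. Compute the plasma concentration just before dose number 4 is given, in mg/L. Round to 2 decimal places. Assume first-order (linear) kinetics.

4.24 mg/L

C₀ per dose = Dose / Vd = 1390 / 253 = 5.494 mg/L
Fraction remaining after one interval: r = e^(−kτ) = e^(−0.5230 × 1.48) = 0.4611
Before dose 4, 3 doses have been given (aged 1τ, 2τ, 3τ).
C_trough = C₀ × (r + r² + … + r^3) = C₀ × r(1−r^3)/(1−r)
        = 5.494 × 0.4611 × (1 − 0.09804) / (1 − 0.4611) = 4.240 mg/L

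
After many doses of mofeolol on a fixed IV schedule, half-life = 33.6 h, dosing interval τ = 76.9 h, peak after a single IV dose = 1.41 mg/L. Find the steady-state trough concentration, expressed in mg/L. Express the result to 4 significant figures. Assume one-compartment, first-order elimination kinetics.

0.3628 mg/L

k = ln2 / t½ = 0.693147 / 33.6 = 0.02063 h⁻¹
e^(−kτ) = e^(−0.02063 × 76.9) = 0.2047
Accumulation ratio R = 1 / (1 − e^(−kτ)) = 1 / (1 − 0.2047) = 1.257
Steady-state trough = C₀ × R × e^(−kτ) = 1.41 × 1.257 × 0.2047 = 0.3628 mg/L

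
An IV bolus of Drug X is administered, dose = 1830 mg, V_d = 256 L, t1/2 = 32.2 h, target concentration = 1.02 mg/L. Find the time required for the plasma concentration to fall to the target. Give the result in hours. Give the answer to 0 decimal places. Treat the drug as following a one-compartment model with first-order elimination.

C₀ = Dose / Vd = 1830 / 256 = 7.148 mg/L
k = ln2 / t½ = 0.693147 / 32.2 = 0.02153 h⁻¹
t = ln(C₀ / C) / k = ln(7.148 / 1.02) / 0.02153
  = ln(7.008) / 0.02153 = 1.947 / 0.02153 = 90.43 h

90 h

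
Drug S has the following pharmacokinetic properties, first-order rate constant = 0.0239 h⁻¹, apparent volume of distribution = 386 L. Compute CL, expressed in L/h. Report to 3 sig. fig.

CL = k × Vd = 0.0239 × 386 = 9.225 L/h

9.23 L/h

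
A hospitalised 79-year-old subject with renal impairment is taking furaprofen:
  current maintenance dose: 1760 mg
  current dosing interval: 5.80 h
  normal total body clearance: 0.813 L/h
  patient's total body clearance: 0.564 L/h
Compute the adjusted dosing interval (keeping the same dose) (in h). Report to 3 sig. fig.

To keep the same average steady-state level, dosing rate must scale with clearance.
CL ratio = 0.564 / 0.813 = 0.6937
New interval (same dose) = 5.80 / 0.6937 = 8.361 h

8.36 h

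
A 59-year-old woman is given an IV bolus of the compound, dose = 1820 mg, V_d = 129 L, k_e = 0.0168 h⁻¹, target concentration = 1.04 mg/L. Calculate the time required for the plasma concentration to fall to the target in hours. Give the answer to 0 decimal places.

C₀ = Dose / Vd = 1820 / 129 = 14.11 mg/L
t = ln(C₀ / C) / k = ln(14.11 / 1.04) / 0.01680
  = ln(13.57) / 0.01680 = 2.608 / 0.01680 = 155.2 h

155 h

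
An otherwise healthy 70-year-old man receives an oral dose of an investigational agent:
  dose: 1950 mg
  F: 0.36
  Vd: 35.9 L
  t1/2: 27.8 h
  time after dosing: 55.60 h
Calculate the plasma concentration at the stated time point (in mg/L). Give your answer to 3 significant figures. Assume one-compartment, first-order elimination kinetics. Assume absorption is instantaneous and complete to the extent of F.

4.89 mg/L

Amount reaching circulation = F × Dose = 0.36 × 1950 = 702.0 mg
C₀ = F·Dose / Vd = 702.0 / 35.9 = 19.55 mg/L
k = ln2 / t½ = 0.693147 / 27.8 = 0.02493 h⁻¹
t / t½ = 55.60 / 27.8 = 2 half-lives
C = C₀ × (1/2)^2 = 19.55 × 0.2500 = 4.888 mg/L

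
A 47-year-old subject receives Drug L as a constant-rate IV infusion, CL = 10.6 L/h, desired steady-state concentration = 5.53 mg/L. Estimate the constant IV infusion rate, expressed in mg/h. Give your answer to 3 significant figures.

58.6 mg/h

At steady state, infusion rate R₀ = Css × CL = 5.53 × 10.60 = 58.62 mg/h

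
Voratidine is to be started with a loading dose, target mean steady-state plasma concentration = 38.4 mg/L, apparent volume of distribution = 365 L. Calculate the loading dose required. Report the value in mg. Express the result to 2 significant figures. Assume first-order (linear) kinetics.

LD = Css × Vd = 38.4 × 365 = 14020 mg

14000 mg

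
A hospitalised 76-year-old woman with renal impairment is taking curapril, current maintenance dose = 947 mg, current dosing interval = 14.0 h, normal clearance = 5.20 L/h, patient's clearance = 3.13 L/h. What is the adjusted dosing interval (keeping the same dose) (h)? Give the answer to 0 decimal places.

23 h

To keep the same average steady-state level, dosing rate must scale with clearance.
CL ratio = 3.13 / 5.20 = 0.6019
New interval (same dose) = 14.0 / 0.6019 = 23.26 h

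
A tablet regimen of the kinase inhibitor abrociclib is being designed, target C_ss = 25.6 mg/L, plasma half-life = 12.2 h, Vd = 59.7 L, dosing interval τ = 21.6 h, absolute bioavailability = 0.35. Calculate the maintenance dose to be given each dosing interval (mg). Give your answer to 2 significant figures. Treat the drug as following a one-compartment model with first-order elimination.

k = ln2 / t½ = 0.693147 / 12.2 = 0.05682 h⁻¹
CL = k × Vd = 0.05682 × 59.7 = 3.392 L/h
At steady state, F × (Dose/τ) = Css × CL.
Dose = Css × CL × τ / F = 25.6 × 3.392 × 21.6 / 0.35 = 5359 mg

5400 mg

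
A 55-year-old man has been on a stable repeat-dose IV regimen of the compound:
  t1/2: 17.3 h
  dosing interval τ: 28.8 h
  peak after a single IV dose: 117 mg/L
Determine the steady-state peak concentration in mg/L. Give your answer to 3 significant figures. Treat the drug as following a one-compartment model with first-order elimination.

171 mg/L

k = ln2 / t½ = 0.693147 / 17.3 = 0.04007 h⁻¹
e^(−kτ) = e^(−0.04007 × 28.8) = 0.3154
Accumulation ratio R = 1 / (1 − e^(−kτ)) = 1 / (1 − 0.3154) = 1.461
Steady-state peak = C₀ × R = 117 × 1.461 = 170.9 mg/L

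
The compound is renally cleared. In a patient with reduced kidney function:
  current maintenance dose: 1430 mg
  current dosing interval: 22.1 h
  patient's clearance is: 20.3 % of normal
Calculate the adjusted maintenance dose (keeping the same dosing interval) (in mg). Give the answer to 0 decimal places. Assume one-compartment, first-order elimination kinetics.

To keep the same average steady-state level, dosing rate must scale with clearance.
CL ratio = 20.3 / 100 = 0.2030
New dose (same interval) = 1430 × 0.2030 = 290.3 mg

290 mg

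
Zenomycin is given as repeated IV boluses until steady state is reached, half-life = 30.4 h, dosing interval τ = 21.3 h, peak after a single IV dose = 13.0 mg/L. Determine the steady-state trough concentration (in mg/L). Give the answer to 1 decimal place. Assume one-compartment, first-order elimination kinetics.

k = ln2 / t½ = 0.693147 / 30.4 = 0.02280 h⁻¹
e^(−kτ) = e^(−0.02280 × 21.3) = 0.6153
Accumulation ratio R = 1 / (1 − e^(−kτ)) = 1 / (1 − 0.6153) = 2.599
Steady-state trough = C₀ × R × e^(−kτ) = 13.0 × 2.599 × 0.6153 = 20.79 mg/L

20.8 mg/L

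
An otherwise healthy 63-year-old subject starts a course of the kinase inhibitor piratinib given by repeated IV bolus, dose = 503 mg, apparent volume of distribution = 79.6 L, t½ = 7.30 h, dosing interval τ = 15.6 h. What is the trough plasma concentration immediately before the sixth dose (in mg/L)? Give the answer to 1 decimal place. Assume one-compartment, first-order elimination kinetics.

C₀ per dose = Dose / Vd = 503 / 79.6 = 6.319 mg/L
k = ln2 / t½ = 0.693147 / 7.30 = 0.09495 h⁻¹
Fraction remaining after one interval: r = e^(−kτ) = e^(−0.09495 × 15.6) = 0.2274
Before dose 6, 5 doses have been given (aged 1τ, 2τ, 3τ, 4τ, 5τ).
C_trough = C₀ × (r + r² + … + r^5) = C₀ × r(1−r^5)/(1−r)
        = 6.319 × 0.2274 × (1 − 0.0006081) / (1 − 0.2274) = 1.859 mg/L

1.9 mg/L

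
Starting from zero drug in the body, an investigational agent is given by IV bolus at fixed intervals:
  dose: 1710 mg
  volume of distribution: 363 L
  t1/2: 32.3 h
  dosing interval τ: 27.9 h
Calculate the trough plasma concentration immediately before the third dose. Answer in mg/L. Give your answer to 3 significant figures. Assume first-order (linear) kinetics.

4.01 mg/L

C₀ per dose = Dose / Vd = 1710 / 363 = 4.711 mg/L
k = ln2 / t½ = 0.693147 / 32.3 = 0.02146 h⁻¹
Fraction remaining after one interval: r = e^(−kτ) = e^(−0.02146 × 27.9) = 0.5495
Before dose 3, 2 doses have been given (aged 1τ, 2τ).
C_trough = C₀ × (r + r²) = 4.711 × (0.5495 + 0.3020) = 4.011 mg/L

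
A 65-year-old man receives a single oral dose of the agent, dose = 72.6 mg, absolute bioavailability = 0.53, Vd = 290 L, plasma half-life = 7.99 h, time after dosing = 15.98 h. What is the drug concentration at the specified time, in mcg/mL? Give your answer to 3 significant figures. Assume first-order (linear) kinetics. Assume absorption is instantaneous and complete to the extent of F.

0.0332 mcg/mL

Amount reaching circulation = F × Dose = 0.53 × 72.60 = 38.48 mg
C₀ = F·Dose / Vd = 38.48 / 290 = 0.1327 mg/L
k = ln2 / t½ = 0.693147 / 7.99 = 0.08675 h⁻¹
t / t½ = 15.98 / 7.99 = 2 half-lives
C = C₀ × (1/2)^2 = 0.1327 × 0.2500 = 0.03318 mg/L
(0.03318 mg/L = 0.03318 mcg/mL)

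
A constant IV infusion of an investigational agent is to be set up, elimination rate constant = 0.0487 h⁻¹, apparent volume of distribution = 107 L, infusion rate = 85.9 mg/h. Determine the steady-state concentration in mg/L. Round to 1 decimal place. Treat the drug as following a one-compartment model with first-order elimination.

CL = k × Vd = 0.04870 × 107 = 5.211 L/h
At steady state Css = R₀ / CL = 85.9 / 5.211 = 16.48 mg/L

16.5 mg/L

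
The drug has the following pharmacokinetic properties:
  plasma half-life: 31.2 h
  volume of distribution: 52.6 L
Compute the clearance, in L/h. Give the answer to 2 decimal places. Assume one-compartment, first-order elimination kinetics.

k = ln2 / t½ = 0.693147 / 31.2 = 0.02222 h⁻¹
CL = k × Vd = 0.02222 × 52.6 = 1.169 L/h

1.17 L/h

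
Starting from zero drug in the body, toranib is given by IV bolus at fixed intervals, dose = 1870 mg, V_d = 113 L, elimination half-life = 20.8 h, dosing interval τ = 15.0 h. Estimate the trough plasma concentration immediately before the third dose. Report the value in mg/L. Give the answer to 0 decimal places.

16 mg/L

C₀ per dose = Dose / Vd = 1870 / 113 = 16.55 mg/L
k = ln2 / t½ = 0.693147 / 20.8 = 0.03332 h⁻¹
Fraction remaining after one interval: r = e^(−kτ) = e^(−0.03332 × 15.0) = 0.6067
Before dose 3, 2 doses have been given (aged 1τ, 2τ).
C_trough = C₀ × (r + r²) = 16.55 × (0.6067 + 0.3681) = 16.13 mg/L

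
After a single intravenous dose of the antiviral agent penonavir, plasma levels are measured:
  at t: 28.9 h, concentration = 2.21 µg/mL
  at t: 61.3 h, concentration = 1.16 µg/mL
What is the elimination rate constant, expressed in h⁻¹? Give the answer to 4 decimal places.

0.0199 h⁻¹

k = ln(C₁/C₂) / (t₂ − t₁) = ln(2.21/1.16) / (61.3 − 28.9)
  = 0.6446 / 32.40 = 0.01990 h⁻¹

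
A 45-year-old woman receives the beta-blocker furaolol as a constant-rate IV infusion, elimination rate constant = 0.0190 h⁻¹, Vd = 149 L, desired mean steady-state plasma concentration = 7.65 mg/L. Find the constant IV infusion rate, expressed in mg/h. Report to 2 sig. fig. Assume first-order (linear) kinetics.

CL = k × Vd = 0.01900 × 149 = 2.831 L/h
At steady state, infusion rate R₀ = Css × CL = 7.65 × 2.831 = 21.66 mg/h

22 mg/h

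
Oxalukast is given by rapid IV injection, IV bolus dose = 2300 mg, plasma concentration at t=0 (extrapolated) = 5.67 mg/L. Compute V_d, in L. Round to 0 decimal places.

Vd = Dose / C₀ = 2300 / 5.67 = 405.6 L

406 L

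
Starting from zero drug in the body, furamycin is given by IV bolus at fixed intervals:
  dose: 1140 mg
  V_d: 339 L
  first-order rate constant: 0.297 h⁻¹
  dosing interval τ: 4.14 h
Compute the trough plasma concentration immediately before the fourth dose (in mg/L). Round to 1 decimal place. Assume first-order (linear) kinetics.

C₀ per dose = Dose / Vd = 1140 / 339 = 3.363 mg/L
Fraction remaining after one interval: r = e^(−kτ) = e^(−0.2970 × 4.14) = 0.2924
Before dose 4, 3 doses have been given (aged 1τ, 2τ, 3τ).
C_trough = C₀ × (r + r² + … + r^3) = C₀ × r(1−r^3)/(1−r)
        = 3.363 × 0.2924 × (1 − 0.02500) / (1 − 0.2924) = 1.355 mg/L

1.4 mg/L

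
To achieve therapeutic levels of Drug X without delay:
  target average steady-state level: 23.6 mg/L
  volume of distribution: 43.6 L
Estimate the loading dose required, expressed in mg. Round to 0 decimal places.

1029 mg

LD = Css × Vd = 23.6 × 43.6 = 1029 mg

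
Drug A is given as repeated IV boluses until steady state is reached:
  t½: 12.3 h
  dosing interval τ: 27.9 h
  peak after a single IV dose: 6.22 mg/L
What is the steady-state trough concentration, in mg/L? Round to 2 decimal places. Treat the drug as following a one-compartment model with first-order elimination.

1.63 mg/L

k = ln2 / t½ = 0.693147 / 12.3 = 0.05635 h⁻¹
e^(−kτ) = e^(−0.05635 × 27.9) = 0.2076
Accumulation ratio R = 1 / (1 − e^(−kτ)) = 1 / (1 − 0.2076) = 1.262
Steady-state trough = C₀ × R × e^(−kτ) = 6.22 × 1.262 × 0.2076 = 1.630 mg/L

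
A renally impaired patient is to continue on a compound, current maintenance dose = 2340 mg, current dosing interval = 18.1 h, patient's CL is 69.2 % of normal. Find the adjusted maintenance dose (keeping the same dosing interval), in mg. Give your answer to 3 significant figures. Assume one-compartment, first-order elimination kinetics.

To keep the same average steady-state level, dosing rate must scale with clearance.
CL ratio = 69.2 / 100 = 0.6920
New dose (same interval) = 2340 × 0.6920 = 1619 mg

1620 mg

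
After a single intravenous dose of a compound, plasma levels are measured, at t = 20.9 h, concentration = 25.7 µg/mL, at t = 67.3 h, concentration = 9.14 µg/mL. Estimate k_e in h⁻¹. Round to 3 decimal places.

0.022 h⁻¹

k = ln(C₁/C₂) / (t₂ − t₁) = ln(25.7/9.14) / (67.3 − 20.9)
  = 1.034 / 46.40 = 0.02228 h⁻¹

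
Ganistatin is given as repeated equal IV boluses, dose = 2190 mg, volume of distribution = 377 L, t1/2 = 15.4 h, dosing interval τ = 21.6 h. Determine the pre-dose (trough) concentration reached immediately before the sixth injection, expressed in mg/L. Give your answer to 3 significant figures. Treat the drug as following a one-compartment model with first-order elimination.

3.51 mg/L

C₀ per dose = Dose / Vd = 2190 / 377 = 5.809 mg/L
k = ln2 / t½ = 0.693147 / 15.4 = 0.04501 h⁻¹
Fraction remaining after one interval: r = e^(−kτ) = e^(−0.04501 × 21.6) = 0.3782
Before dose 6, 5 doses have been given (aged 1τ, 2τ, 3τ, 4τ, 5τ).
C_trough = C₀ × (r + r² + … + r^5) = C₀ × r(1−r^5)/(1−r)
        = 5.809 × 0.3782 × (1 − 0.007738) / (1 − 0.3782) = 3.506 mg/L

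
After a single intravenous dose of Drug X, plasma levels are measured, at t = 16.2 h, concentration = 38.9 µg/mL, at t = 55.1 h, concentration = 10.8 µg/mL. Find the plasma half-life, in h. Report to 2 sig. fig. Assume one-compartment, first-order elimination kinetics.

k = ln(C₁/C₂) / (t₂ − t₁) = ln(38.9/10.8) / (55.1 − 16.2)
  = 1.281 / 38.90 = 0.03293 h⁻¹
t½ = ln2 / k = 0.693147 / 0.03293 = 21.05 h

21 h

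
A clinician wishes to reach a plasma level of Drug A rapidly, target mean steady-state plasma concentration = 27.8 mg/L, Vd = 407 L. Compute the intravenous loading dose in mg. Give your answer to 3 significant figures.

11300 mg

LD = Css × Vd = 27.8 × 407 = 11310 mg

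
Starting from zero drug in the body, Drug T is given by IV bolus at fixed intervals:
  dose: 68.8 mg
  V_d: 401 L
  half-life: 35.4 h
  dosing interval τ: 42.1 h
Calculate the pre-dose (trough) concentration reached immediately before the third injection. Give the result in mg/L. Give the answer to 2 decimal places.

0.11 mg/L

C₀ per dose = Dose / Vd = 68.8 / 401 = 0.1716 mg/L
k = ln2 / t½ = 0.693147 / 35.4 = 0.01958 h⁻¹
Fraction remaining after one interval: r = e^(−kτ) = e^(−0.01958 × 42.1) = 0.4385
Before dose 3, 2 doses have been given (aged 1τ, 2τ).
C_trough = C₀ × (r + r²) = 0.1716 × (0.4385 + 0.1923) = 0.1082 mg/L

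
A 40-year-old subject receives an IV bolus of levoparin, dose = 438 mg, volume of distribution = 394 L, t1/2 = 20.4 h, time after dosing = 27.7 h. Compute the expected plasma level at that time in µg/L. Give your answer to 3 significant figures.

434 µg/L

C₀ = Dose / Vd = 438.0 / 394 = 1.112 mg/L
k = ln2 / t½ = 0.693147 / 20.4 = 0.03398 h⁻¹
C = C₀ · e^(−k·t) = 1.112 × e^(−0.03398 × 27.7)
  = 1.112 × 0.3901 = 0.4338 mg/L
Convert: 0.4338 mg/L × 1000 = 433.8 µg/L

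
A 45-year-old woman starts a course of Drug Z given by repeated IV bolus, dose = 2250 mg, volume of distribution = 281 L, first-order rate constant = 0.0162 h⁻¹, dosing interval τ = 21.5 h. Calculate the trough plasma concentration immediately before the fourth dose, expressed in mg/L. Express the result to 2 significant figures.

12 mg/L

C₀ per dose = Dose / Vd = 2250 / 281 = 8.007 mg/L
Fraction remaining after one interval: r = e^(−kτ) = e^(−0.01620 × 21.5) = 0.7059
Before dose 4, 3 doses have been given (aged 1τ, 2τ, 3τ).
C_trough = C₀ × (r + r² + … + r^3) = C₀ × r(1−r^3)/(1−r)
        = 8.007 × 0.7059 × (1 − 0.3517) / (1 − 0.7059) = 12.46 mg/L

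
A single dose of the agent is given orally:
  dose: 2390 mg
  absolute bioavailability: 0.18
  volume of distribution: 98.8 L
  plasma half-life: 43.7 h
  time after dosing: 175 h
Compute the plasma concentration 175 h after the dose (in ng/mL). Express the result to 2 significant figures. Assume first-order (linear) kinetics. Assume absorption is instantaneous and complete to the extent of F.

270 ng/mL

Amount reaching circulation = F × Dose = 0.18 × 2390 = 430.2 mg
C₀ = F·Dose / Vd = 430.2 / 98.8 = 4.354 mg/L
k = ln2 / t½ = 0.693147 / 43.7 = 0.01586 h⁻¹
C = C₀ · e^(−k·t) = 4.354 × e^(−0.01586 × 175)
  = 4.354 × 0.06232 = 0.2713 mg/L
Convert: 0.2713 mg/L × 1000 = 271.3 ng/mL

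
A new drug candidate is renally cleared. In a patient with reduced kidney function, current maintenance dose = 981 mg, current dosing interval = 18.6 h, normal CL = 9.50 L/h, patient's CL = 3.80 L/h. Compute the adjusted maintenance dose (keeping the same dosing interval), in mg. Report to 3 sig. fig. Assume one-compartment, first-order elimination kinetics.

To keep the same average steady-state level, dosing rate must scale with clearance.
CL ratio = 3.80 / 9.50 = 0.4000
New dose (same interval) = 981 × 0.4000 = 392.4 mg

392 mg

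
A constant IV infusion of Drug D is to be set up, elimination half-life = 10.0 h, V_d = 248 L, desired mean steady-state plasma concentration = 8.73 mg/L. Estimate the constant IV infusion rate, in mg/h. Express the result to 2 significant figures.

150 mg/h

k = ln2 / t½ = 0.693147 / 10.0 = 0.06931 h⁻¹
CL = k × Vd = 0.06931 × 248 = 17.19 L/h
At steady state, infusion rate R₀ = Css × CL = 8.73 × 17.19 = 150.1 mg/h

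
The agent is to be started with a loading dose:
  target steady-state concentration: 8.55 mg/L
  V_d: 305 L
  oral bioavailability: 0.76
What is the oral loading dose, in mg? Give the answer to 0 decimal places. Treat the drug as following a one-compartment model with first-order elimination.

3431 mg

LD = Css × Vd / F = 8.55 × 305 / 0.76 = 3431 mg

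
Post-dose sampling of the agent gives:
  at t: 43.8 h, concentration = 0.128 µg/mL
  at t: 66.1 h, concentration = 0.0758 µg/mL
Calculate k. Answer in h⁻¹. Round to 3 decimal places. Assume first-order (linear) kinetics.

0.023 h⁻¹

k = ln(C₁/C₂) / (t₂ − t₁) = ln(0.128/0.0758) / (66.1 − 43.8)
  = 0.5239 / 22.30 = 0.02349 h⁻¹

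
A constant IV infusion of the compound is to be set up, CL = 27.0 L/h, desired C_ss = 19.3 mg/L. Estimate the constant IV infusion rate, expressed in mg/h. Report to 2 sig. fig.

520 mg/h

At steady state, infusion rate R₀ = Css × CL = 19.3 × 27.00 = 521.1 mg/h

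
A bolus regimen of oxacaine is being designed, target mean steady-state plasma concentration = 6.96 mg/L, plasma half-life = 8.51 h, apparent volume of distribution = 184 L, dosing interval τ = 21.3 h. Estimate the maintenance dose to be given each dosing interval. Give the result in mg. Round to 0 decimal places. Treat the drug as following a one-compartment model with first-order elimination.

2222 mg

k = ln2 / t½ = 0.693147 / 8.51 = 0.08145 h⁻¹
CL = k × Vd = 0.08145 × 184 = 14.99 L/h
At steady state, Dose/τ = Css × CL.
Dose = Css × CL × τ = 6.96 × 14.99 × 21.3 = 2222 mg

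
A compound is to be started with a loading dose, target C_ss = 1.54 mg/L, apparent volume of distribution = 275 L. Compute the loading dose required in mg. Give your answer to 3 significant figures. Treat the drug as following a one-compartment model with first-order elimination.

LD = Css × Vd = 1.54 × 275 = 423.5 mg

424 mg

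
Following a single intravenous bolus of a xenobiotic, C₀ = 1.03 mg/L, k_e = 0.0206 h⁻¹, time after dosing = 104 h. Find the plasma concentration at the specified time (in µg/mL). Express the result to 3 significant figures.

0.121 µg/mL

C = C₀ · e^(−k·t) = 1.030 × e^(−0.02060 × 104)
  = 1.030 × 0.1174 = 0.1209 mg/L
(0.1209 mg/L = 0.1209 µg/mL)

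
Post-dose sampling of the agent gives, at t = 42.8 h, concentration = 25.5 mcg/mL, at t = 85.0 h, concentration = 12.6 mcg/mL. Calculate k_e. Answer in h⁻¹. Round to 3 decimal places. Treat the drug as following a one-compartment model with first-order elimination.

0.017 h⁻¹

k = ln(C₁/C₂) / (t₂ − t₁) = ln(25.5/12.6) / (85.0 − 42.8)
  = 0.7050 / 42.20 = 0.01671 h⁻¹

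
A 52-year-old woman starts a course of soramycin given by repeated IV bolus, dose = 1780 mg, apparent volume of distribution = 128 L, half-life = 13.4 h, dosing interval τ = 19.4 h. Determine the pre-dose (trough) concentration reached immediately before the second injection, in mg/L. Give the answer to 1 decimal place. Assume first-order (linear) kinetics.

5.1 mg/L

C₀ per dose = Dose / Vd = 1780 / 128 = 13.91 mg/L
k = ln2 / t½ = 0.693147 / 13.4 = 0.05173 h⁻¹
Fraction remaining after one interval: r = e^(−kτ) = e^(−0.05173 × 19.4) = 0.3666
Before dose 2, 1 dose has been given (aged 1τ).
C_trough = C₀ × r = 13.91 × 0.3666 = 5.099 mg/L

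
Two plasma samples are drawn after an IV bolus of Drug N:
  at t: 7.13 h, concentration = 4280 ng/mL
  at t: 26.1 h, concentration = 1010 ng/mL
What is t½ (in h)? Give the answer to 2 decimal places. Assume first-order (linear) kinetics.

9.11 h

k = ln(C₁/C₂) / (t₂ − t₁) = ln(4280/1010) / (26.1 − 7.13)
  = 1.444 / 18.97 = 0.07612 h⁻¹
t½ = ln2 / k = 0.693147 / 0.07612 = 9.106 h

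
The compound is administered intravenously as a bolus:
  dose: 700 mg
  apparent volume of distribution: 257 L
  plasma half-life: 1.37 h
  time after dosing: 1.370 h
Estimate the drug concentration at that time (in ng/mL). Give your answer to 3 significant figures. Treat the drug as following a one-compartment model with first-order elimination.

C₀ = Dose / Vd = 700.0 / 257 = 2.724 mg/L
k = ln2 / t½ = 0.693147 / 1.37 = 0.5059 h⁻¹
t / t½ = 1.370 / 1.37 = 1 half-lives
C = C₀ × (1/2)^1 = 2.724 × 0.5000 = 1.362 mg/L
Convert: 1.362 mg/L × 1000 = 1362 ng/mL

1360 ng/mL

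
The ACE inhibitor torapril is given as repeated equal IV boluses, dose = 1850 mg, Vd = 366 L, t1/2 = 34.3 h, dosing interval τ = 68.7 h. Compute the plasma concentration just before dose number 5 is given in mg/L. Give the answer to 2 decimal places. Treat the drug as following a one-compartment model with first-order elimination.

1.67 mg/L

C₀ per dose = Dose / Vd = 1850 / 366 = 5.055 mg/L
k = ln2 / t½ = 0.693147 / 34.3 = 0.02021 h⁻¹
Fraction remaining after one interval: r = e^(−kτ) = e^(−0.02021 × 68.7) = 0.2495
Before dose 5, 4 doses have been given (aged 1τ, 2τ, 3τ, 4τ).
C_trough = C₀ × (r + r² + … + r^4) = C₀ × r(1−r^4)/(1−r)
        = 5.055 × 0.2495 × (1 − 0.003875) / (1 − 0.2495) = 1.674 mg/L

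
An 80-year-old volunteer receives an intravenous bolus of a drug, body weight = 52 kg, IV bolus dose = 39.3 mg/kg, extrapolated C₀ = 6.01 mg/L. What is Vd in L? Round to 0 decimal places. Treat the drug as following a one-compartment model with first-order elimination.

340 L

Dose = 39.3 × 52 = 2044 mg
Vd = Dose / C₀ = 2044 / 6.01 = 340.1 L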